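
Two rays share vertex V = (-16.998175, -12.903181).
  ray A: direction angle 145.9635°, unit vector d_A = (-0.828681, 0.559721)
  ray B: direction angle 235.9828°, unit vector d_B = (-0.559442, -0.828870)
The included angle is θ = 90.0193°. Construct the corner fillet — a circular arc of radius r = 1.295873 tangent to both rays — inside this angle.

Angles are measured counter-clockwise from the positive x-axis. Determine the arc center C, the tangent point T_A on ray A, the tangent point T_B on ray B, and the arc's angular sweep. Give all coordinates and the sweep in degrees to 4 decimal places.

bisector direction at 190.9732° = (-0.981716,-0.190349)
center distance |VC| = r/sin(θ/2) = 1.295873/sin(45.0097°) = 1.832333
C = V + |VC|·bis = (-18.7970,-13.2520)
T_A = V + ((C−V)·d_A)·d_A = V + 1.2954·d_A = (-18.0717,-12.1781)
T_B = V + ((C−V)·d_B)·d_B = V + 1.2954·d_B = (-17.7229,-13.9769)
sweep = 180° − θ = 89.9807°

center=(-18.7970,-13.2520) T_A=(-18.0717,-12.1781) T_B=(-17.7229,-13.9769) sweep=89.9807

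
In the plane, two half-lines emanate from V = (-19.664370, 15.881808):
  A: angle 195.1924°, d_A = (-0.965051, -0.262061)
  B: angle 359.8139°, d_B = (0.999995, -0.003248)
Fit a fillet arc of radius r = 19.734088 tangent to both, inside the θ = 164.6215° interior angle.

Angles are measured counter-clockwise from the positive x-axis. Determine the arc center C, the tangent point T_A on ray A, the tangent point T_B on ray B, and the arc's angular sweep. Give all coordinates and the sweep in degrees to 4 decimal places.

center=(-17.0641,-3.8608) T_A=(-22.2356,15.1836) T_B=(-17.0000,15.8732) sweep=15.3785

bisector direction at 277.5032° = (0.130581,-0.991438)
center distance |VC| = r/sin(θ/2) = 19.734088/sin(82.3107°) = 19.913141
C = V + |VC|·bis = (-17.0641,-3.8608)
T_A = V + ((C−V)·d_A)·d_A = V + 2.6644·d_A = (-22.2356,15.1836)
T_B = V + ((C−V)·d_B)·d_B = V + 2.6644·d_B = (-17.0000,15.8732)
sweep = 180° − θ = 15.3785°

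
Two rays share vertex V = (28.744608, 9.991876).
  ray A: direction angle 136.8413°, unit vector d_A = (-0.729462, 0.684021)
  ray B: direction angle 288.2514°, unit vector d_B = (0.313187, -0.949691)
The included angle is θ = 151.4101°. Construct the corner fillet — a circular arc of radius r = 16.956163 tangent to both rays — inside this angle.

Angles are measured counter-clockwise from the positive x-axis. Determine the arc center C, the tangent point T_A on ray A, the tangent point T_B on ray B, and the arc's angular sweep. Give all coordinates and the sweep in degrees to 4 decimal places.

center=(13.9946,0.5783) T_A=(25.5930,12.9472) T_B=(30.0977,5.8888) sweep=28.5899

bisector direction at 212.5463° = (-0.842957,-0.537982)
center distance |VC| = r/sin(θ/2) = 16.956163/sin(75.7050°) = 17.497943
C = V + |VC|·bis = (13.9946,0.5783)
T_A = V + ((C−V)·d_A)·d_A = V + 4.3205·d_A = (25.5930,12.9472)
T_B = V + ((C−V)·d_B)·d_B = V + 4.3205·d_B = (30.0977,5.8888)
sweep = 180° − θ = 28.5899°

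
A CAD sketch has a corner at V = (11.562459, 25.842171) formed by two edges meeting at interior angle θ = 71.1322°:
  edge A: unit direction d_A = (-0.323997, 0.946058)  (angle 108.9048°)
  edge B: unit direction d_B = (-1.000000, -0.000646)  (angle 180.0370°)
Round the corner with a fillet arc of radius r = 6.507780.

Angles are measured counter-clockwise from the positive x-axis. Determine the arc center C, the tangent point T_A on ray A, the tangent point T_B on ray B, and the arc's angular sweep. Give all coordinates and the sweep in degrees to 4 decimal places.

center=(2.4569,32.3441) T_A=(8.6137,34.4526) T_B=(2.4611,25.8363) sweep=108.8678

bisector direction at 144.4709° = (-0.813820,0.581116)
center distance |VC| = r/sin(θ/2) = 6.507780/sin(35.5661°) = 11.188639
C = V + |VC|·bis = (2.4569,32.3441)
T_A = V + ((C−V)·d_A)·d_A = V + 9.1013·d_A = (8.6137,34.4526)
T_B = V + ((C−V)·d_B)·d_B = V + 9.1013·d_B = (2.4611,25.8363)
sweep = 180° − θ = 108.8678°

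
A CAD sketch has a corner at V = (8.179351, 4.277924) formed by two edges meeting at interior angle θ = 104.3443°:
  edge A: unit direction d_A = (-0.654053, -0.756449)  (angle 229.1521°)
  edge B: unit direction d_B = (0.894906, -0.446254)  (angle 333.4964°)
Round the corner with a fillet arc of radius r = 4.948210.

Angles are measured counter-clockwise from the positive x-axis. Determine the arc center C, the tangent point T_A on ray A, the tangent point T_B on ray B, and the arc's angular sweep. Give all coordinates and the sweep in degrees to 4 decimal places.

bisector direction at 281.3243° = (0.196361,-0.980532)
center distance |VC| = r/sin(θ/2) = 4.948210/sin(52.1722°) = 6.264691
C = V + |VC|·bis = (9.4095,-1.8648)
T_A = V + ((C−V)·d_A)·d_A = V + 3.8421·d_A = (5.6664,1.3716)
T_B = V + ((C−V)·d_B)·d_B = V + 3.8421·d_B = (11.6177,2.5634)
sweep = 180° − θ = 75.6557°

center=(9.4095,-1.8648) T_A=(5.6664,1.3716) T_B=(11.6177,2.5634) sweep=75.6557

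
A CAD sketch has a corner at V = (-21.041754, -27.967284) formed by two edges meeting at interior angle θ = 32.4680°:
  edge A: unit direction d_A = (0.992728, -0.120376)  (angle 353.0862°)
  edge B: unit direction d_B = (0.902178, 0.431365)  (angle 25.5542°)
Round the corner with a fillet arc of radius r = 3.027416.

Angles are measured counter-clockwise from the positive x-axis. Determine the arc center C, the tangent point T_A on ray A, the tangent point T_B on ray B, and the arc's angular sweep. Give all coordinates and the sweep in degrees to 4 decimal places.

bisector direction at 9.3202° = (0.986799,0.161952)
center distance |VC| = r/sin(θ/2) = 3.027416/sin(16.2340°) = 10.829182
C = V + |VC|·bis = (-10.3555,-26.2135)
T_A = V + ((C−V)·d_A)·d_A = V + 10.3974·d_A = (-10.7200,-29.2189)
T_B = V + ((C−V)·d_B)·d_B = V + 10.3974·d_B = (-11.6615,-23.4822)
sweep = 180° − θ = 147.5320°

center=(-10.3555,-26.2135) T_A=(-10.7200,-29.2189) T_B=(-11.6615,-23.4822) sweep=147.5320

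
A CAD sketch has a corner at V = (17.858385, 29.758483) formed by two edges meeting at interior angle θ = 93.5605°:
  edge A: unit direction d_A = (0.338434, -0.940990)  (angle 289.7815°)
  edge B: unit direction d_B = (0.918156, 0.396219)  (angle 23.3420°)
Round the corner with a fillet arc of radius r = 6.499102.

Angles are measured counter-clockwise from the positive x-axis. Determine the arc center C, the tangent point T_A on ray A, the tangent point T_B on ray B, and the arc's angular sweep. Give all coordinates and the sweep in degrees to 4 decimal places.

bisector direction at 336.5618° = (0.917489,-0.397760)
center distance |VC| = r/sin(θ/2) = 6.499102/sin(46.7803°) = 8.918363
C = V + |VC|·bis = (26.0409,26.2111)
T_A = V + ((C−V)·d_A)·d_A = V + 6.1073·d_A = (19.9253,24.0116)
T_B = V + ((C−V)·d_B)·d_B = V + 6.1073·d_B = (23.4658,32.1783)
sweep = 180° − θ = 86.4395°

center=(26.0409,26.2111) T_A=(19.9253,24.0116) T_B=(23.4658,32.1783) sweep=86.4395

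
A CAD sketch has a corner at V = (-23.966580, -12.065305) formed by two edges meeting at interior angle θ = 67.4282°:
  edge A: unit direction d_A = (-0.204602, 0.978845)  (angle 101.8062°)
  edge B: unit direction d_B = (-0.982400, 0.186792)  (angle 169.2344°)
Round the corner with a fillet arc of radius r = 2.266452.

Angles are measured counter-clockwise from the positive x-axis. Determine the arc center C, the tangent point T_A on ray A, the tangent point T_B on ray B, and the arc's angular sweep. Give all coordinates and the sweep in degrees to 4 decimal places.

center=(-26.8800,-9.2043) T_A=(-24.6615,-8.7406) T_B=(-27.3034,-11.4309) sweep=112.5718

bisector direction at 135.5203° = (-0.713499,0.700657)
center distance |VC| = r/sin(θ/2) = 2.266452/sin(33.7141°) = 4.083336
C = V + |VC|·bis = (-26.8800,-9.2043)
T_A = V + ((C−V)·d_A)·d_A = V + 3.3966·d_A = (-24.6615,-8.7406)
T_B = V + ((C−V)·d_B)·d_B = V + 3.3966·d_B = (-27.3034,-11.4309)
sweep = 180° − θ = 112.5718°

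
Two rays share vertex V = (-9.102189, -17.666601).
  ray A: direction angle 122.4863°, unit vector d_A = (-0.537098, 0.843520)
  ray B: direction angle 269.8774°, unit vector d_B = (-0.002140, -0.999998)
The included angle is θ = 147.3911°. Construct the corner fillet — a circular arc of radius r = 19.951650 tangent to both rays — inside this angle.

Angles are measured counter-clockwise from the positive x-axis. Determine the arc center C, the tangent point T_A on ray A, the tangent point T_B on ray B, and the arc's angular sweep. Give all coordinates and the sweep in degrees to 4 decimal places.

center=(-29.0663,-23.4598) T_A=(-12.2367,-12.7439) T_B=(-9.1147,-23.5025) sweep=32.6089

bisector direction at 196.1818° = (-0.960382,-0.278687)
center distance |VC| = r/sin(θ/2) = 19.951650/sin(73.6955°) = 20.787657
C = V + |VC|·bis = (-29.0663,-23.4598)
T_A = V + ((C−V)·d_A)·d_A = V + 5.8360·d_A = (-12.2367,-12.7439)
T_B = V + ((C−V)·d_B)·d_B = V + 5.8360·d_B = (-9.1147,-23.5025)
sweep = 180° − θ = 32.6089°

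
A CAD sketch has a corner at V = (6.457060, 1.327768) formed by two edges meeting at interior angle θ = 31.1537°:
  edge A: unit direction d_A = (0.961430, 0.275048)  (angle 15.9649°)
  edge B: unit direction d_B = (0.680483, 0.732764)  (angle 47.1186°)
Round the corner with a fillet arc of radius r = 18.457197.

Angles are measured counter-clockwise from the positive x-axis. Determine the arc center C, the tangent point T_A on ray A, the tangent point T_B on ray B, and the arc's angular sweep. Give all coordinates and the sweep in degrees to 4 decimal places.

center=(65.0363,37.2839) T_A=(70.1129,19.5386) T_B=(51.5115,49.8437) sweep=148.8463

bisector direction at 31.5418° = (0.852259,0.523120)
center distance |VC| = r/sin(θ/2) = 18.457197/sin(15.5769°) = 68.734045
C = V + |VC|·bis = (65.0363,37.2839)
T_A = V + ((C−V)·d_A)·d_A = V + 66.2095·d_A = (70.1129,19.5386)
T_B = V + ((C−V)·d_B)·d_B = V + 66.2095·d_B = (51.5115,49.8437)
sweep = 180° − θ = 148.8463°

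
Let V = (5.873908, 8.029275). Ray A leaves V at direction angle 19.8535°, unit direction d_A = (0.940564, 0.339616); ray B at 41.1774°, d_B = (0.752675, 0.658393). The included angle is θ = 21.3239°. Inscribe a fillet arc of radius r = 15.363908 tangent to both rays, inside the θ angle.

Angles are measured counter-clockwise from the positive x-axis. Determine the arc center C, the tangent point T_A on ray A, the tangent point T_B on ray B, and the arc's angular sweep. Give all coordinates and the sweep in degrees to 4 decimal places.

center=(77.4138,50.1955) T_A=(82.6317,35.7448) T_B=(67.2983,61.7595) sweep=158.6761

bisector direction at 30.5154° = (0.861492,0.507771)
center distance |VC| = r/sin(θ/2) = 15.363908/sin(10.6619°) = 83.041857
C = V + |VC|·bis = (77.4138,50.1955)
T_A = V + ((C−V)·d_A)·d_A = V + 81.6082·d_A = (82.6317,35.7448)
T_B = V + ((C−V)·d_B)·d_B = V + 81.6082·d_B = (67.2983,61.7595)
sweep = 180° − θ = 158.6761°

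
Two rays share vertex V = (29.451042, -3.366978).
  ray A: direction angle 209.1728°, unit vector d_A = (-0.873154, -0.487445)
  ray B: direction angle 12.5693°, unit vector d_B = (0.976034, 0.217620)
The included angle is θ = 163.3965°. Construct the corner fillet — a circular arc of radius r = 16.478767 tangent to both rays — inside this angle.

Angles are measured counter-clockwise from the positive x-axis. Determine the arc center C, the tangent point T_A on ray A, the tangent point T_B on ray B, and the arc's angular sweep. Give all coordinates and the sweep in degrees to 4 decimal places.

bisector direction at 290.8711° = (0.356266,-0.934385)
center distance |VC| = r/sin(θ/2) = 16.478767/sin(81.6983°) = 16.653270
C = V + |VC|·bis = (35.3840,-18.9275)
T_A = V + ((C−V)·d_A)·d_A = V + 2.4045·d_A = (27.3515,-4.5390)
T_B = V + ((C−V)·d_B)·d_B = V + 2.4045·d_B = (31.7979,-2.8437)
sweep = 180° − θ = 16.6035°

center=(35.3840,-18.9275) T_A=(27.3515,-4.5390) T_B=(31.7979,-2.8437) sweep=16.6035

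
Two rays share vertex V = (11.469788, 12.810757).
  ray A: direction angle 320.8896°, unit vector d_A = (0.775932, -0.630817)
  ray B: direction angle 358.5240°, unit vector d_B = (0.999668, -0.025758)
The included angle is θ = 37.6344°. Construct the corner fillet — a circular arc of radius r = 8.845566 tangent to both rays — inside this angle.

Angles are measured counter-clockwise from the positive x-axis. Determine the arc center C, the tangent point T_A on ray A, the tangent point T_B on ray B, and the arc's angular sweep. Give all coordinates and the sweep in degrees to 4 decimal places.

center=(37.1915,3.2995) T_A=(31.6115,-3.5641) T_B=(37.4193,12.1421) sweep=142.3656

bisector direction at 339.7068° = (0.937930,-0.346824)
center distance |VC| = r/sin(θ/2) = 8.845566/sin(18.8172°) = 27.423872
C = V + |VC|·bis = (37.1915,3.2995)
T_A = V + ((C−V)·d_A)·d_A = V + 25.9581·d_A = (31.6115,-3.5641)
T_B = V + ((C−V)·d_B)·d_B = V + 25.9581·d_B = (37.4193,12.1421)
sweep = 180° − θ = 142.3656°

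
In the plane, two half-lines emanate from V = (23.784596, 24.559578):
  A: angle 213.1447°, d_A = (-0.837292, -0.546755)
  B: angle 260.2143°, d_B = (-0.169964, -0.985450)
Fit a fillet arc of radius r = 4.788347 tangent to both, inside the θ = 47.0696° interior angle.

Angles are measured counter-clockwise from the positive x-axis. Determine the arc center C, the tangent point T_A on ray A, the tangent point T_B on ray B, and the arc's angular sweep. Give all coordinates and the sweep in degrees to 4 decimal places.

center=(17.1973,14.5392) T_A=(14.5793,18.5485) T_B=(21.9160,13.7254) sweep=132.9304

bisector direction at 236.6795° = (-0.549322,-0.835611)
center distance |VC| = r/sin(θ/2) = 4.788347/sin(23.5348°) = 11.991673
C = V + |VC|·bis = (17.1973,14.5392)
T_A = V + ((C−V)·d_A)·d_A = V + 10.9942·d_A = (14.5793,18.5485)
T_B = V + ((C−V)·d_B)·d_B = V + 10.9942·d_B = (21.9160,13.7254)
sweep = 180° − θ = 132.9304°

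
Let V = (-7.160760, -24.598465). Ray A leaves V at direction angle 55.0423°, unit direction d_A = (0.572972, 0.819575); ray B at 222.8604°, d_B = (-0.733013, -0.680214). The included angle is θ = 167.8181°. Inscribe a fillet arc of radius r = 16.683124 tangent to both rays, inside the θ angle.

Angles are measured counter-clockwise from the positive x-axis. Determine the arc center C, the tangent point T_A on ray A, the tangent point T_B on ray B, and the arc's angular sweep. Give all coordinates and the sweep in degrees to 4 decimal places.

center=(-19.8138,-13.5805) T_A=(-6.1407,-23.1394) T_B=(-8.4657,-25.8094) sweep=12.1819

bisector direction at 138.9513° = (-0.754152,0.656700)
center distance |VC| = r/sin(θ/2) = 16.683124/sin(83.9090°) = 16.777840
C = V + |VC|·bis = (-19.8138,-13.5805)
T_A = V + ((C−V)·d_A)·d_A = V + 1.7802·d_A = (-6.1407,-23.1394)
T_B = V + ((C−V)·d_B)·d_B = V + 1.7802·d_B = (-8.4657,-25.8094)
sweep = 180° − θ = 12.1819°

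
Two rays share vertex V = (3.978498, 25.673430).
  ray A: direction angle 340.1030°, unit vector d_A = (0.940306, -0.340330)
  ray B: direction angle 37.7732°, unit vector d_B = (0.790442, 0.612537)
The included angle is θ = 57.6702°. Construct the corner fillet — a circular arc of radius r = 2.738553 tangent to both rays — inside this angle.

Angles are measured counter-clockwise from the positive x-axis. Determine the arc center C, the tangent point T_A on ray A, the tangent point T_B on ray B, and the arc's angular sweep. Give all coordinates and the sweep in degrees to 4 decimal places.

bisector direction at 8.9381° = (0.987857,0.155367)
center distance |VC| = r/sin(θ/2) = 2.738553/sin(28.8351°) = 5.678224
C = V + |VC|·bis = (9.5878,26.5556)
T_A = V + ((C−V)·d_A)·d_A = V + 4.9742·d_A = (8.6558,23.9806)
T_B = V + ((C−V)·d_B)·d_B = V + 4.9742·d_B = (7.9103,28.7203)
sweep = 180° − θ = 122.3298°

center=(9.5878,26.5556) T_A=(8.6558,23.9806) T_B=(7.9103,28.7203) sweep=122.3298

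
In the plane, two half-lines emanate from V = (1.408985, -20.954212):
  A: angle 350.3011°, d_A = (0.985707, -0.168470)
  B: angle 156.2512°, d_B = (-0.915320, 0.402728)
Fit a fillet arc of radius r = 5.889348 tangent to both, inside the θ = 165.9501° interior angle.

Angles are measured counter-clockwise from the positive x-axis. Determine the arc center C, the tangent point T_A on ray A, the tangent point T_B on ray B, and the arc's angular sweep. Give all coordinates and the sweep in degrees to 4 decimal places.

bisector direction at 73.2762° = (0.287759,0.957703)
center distance |VC| = r/sin(θ/2) = 5.889348/sin(82.9750°) = 5.933894
C = V + |VC|·bis = (3.1165,-15.2713)
T_A = V + ((C−V)·d_A)·d_A = V + 0.7257·d_A = (2.1243,-21.0765)
T_B = V + ((C−V)·d_B)·d_B = V + 0.7257·d_B = (0.7447,-20.6619)
sweep = 180° − θ = 14.0499°

center=(3.1165,-15.2713) T_A=(2.1243,-21.0765) T_B=(0.7447,-20.6619) sweep=14.0499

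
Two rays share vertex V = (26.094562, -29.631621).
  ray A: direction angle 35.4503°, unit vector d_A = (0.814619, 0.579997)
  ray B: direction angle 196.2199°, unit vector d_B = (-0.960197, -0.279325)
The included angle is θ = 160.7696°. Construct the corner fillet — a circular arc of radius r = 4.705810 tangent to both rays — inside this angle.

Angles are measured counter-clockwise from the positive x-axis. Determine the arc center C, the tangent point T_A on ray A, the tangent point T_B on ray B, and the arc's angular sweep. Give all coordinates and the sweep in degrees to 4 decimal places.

center=(24.0146,-25.3358) T_A=(26.7440,-29.1692) T_B=(25.3291,-29.8543) sweep=19.2304

bisector direction at 115.8351° = (-0.435783,0.900052)
center distance |VC| = r/sin(θ/2) = 4.705810/sin(80.3848°) = 4.772860
C = V + |VC|·bis = (24.0146,-25.3358)
T_A = V + ((C−V)·d_A)·d_A = V + 0.7972·d_A = (26.7440,-29.1692)
T_B = V + ((C−V)·d_B)·d_B = V + 0.7972·d_B = (25.3291,-29.8543)
sweep = 180° − θ = 19.2304°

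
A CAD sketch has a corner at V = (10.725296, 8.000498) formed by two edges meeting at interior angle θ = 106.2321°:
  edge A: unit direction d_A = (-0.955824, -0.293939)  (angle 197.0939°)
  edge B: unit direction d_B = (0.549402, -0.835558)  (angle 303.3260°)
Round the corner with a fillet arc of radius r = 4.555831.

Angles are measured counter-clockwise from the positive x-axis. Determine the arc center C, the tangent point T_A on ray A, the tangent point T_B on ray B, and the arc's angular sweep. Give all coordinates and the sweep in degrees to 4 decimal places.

center=(8.7968,2.6411) T_A=(7.4577,6.9956) T_B=(12.6035,5.1440) sweep=73.7679

bisector direction at 250.2100° = (-0.338575,-0.940940)
center distance |VC| = r/sin(θ/2) = 4.555831/sin(53.1161°) = 5.695837
C = V + |VC|·bis = (8.7968,2.6411)
T_A = V + ((C−V)·d_A)·d_A = V + 3.4186·d_A = (7.4577,6.9956)
T_B = V + ((C−V)·d_B)·d_B = V + 3.4186·d_B = (12.6035,5.1440)
sweep = 180° − θ = 73.7679°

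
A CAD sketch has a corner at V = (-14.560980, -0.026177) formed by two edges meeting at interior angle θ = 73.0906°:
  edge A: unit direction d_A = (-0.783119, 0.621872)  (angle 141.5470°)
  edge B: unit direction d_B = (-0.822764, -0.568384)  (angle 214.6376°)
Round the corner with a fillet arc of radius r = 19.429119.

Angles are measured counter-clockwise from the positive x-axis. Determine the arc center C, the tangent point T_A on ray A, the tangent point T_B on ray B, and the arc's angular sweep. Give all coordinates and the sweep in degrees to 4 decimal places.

bisector direction at 178.0923° = (-0.999446,0.033289)
center distance |VC| = r/sin(θ/2) = 19.429119/sin(36.5453°) = 32.628857
C = V + |VC|·bis = (-47.1718,1.0600)
T_A = V + ((C−V)·d_A)·d_A = V + 26.2136·d_A = (-35.0893,16.2753)
T_B = V + ((C−V)·d_B)·d_B = V + 26.2136·d_B = (-36.1286,-14.9255)
sweep = 180° − θ = 106.9094°

center=(-47.1718,1.0600) T_A=(-35.0893,16.2753) T_B=(-36.1286,-14.9255) sweep=106.9094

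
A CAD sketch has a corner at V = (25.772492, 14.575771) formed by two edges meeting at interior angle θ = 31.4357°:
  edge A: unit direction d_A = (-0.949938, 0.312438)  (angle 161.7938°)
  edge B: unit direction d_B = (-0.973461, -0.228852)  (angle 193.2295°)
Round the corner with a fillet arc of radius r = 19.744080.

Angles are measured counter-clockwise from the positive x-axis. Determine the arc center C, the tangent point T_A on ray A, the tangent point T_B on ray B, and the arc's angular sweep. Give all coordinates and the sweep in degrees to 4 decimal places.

bisector direction at 177.5117° = (-0.999057,0.043416)
center distance |VC| = r/sin(θ/2) = 19.744080/sin(15.7179°) = 72.883184
C = V + |VC|·bis = (-47.0420,17.7401)
T_A = V + ((C−V)·d_A)·d_A = V + 70.1579·d_A = (-40.8732,36.4957)
T_B = V + ((C−V)·d_B)·d_B = V + 70.1579·d_B = (-42.5235,-1.4800)
sweep = 180° − θ = 148.5643°

center=(-47.0420,17.7401) T_A=(-40.8732,36.4957) T_B=(-42.5235,-1.4800) sweep=148.5643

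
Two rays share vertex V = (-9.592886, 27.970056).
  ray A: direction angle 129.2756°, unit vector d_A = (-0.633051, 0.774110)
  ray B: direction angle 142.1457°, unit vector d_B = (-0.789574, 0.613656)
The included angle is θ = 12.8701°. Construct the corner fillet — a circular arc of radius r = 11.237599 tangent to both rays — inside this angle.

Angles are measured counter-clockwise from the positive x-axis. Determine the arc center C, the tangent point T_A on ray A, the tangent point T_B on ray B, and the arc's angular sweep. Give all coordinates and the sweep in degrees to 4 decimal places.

bisector direction at 135.7107° = (-0.715823,0.698282)
center distance |VC| = r/sin(θ/2) = 11.237599/sin(6.4351°) = 100.266918
C = V + |VC|·bis = (-81.3662,97.9847)
T_A = V + ((C−V)·d_A)·d_A = V + 99.6352·d_A = (-72.6671,105.0986)
T_B = V + ((C−V)·d_B)·d_B = V + 99.6352·d_B = (-88.2622,89.1118)
sweep = 180° − θ = 167.1299°

center=(-81.3662,97.9847) T_A=(-72.6671,105.0986) T_B=(-88.2622,89.1118) sweep=167.1299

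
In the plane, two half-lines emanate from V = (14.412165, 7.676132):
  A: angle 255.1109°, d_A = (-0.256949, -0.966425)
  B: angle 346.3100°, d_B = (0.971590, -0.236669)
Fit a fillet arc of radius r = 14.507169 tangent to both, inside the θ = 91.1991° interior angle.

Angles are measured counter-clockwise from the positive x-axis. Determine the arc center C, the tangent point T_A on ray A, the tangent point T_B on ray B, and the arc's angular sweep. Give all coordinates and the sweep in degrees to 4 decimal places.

bisector direction at 300.7105° = (0.510700,-0.859759)
center distance |VC| = r/sin(θ/2) = 14.507169/sin(45.5996°) = 20.304878
C = V + |VC|·bis = (24.7819,-9.7812)
T_A = V + ((C−V)·d_A)·d_A = V + 14.2067·d_A = (10.7618,-6.0536)
T_B = V + ((C−V)·d_B)·d_B = V + 14.2067·d_B = (28.2153,4.3139)
sweep = 180° − θ = 88.8009°

center=(24.7819,-9.7812) T_A=(10.7618,-6.0536) T_B=(28.2153,4.3139) sweep=88.8009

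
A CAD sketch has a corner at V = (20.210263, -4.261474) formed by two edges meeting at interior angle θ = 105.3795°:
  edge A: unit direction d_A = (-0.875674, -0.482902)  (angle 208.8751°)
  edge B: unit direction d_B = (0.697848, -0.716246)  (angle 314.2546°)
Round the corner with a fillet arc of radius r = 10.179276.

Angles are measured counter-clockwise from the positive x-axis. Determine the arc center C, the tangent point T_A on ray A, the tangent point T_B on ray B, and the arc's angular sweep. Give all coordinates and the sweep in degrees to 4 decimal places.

center=(18.3329,-16.9213) T_A=(13.4173,-8.0075) T_B=(25.6238,-9.8177) sweep=74.6205

bisector direction at 261.5648° = (-0.146690,-0.989183)
center distance |VC| = r/sin(θ/2) = 10.179276/sin(52.6897°) = 12.798244
C = V + |VC|·bis = (18.3329,-16.9213)
T_A = V + ((C−V)·d_A)·d_A = V + 7.7574·d_A = (13.4173,-8.0075)
T_B = V + ((C−V)·d_B)·d_B = V + 7.7574·d_B = (25.6238,-9.8177)
sweep = 180° − θ = 74.6205°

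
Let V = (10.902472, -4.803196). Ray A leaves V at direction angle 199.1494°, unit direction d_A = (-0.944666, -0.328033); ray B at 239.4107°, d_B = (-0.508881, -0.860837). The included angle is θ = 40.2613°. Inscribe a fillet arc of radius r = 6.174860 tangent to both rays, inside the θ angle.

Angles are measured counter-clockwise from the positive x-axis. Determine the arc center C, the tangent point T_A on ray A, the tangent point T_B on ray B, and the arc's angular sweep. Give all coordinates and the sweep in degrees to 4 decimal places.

bisector direction at 219.2801° = (-0.774061,-0.633111)
center distance |VC| = r/sin(θ/2) = 6.174860/sin(20.1306°) = 17.941725
C = V + |VC|·bis = (-2.9855,-16.1623)
T_A = V + ((C−V)·d_A)·d_A = V + 16.8457·d_A = (-5.0111,-10.3291)
T_B = V + ((C−V)·d_B)·d_B = V + 16.8457·d_B = (2.3300,-19.3046)
sweep = 180° − θ = 139.7387°

center=(-2.9855,-16.1623) T_A=(-5.0111,-10.3291) T_B=(2.3300,-19.3046) sweep=139.7387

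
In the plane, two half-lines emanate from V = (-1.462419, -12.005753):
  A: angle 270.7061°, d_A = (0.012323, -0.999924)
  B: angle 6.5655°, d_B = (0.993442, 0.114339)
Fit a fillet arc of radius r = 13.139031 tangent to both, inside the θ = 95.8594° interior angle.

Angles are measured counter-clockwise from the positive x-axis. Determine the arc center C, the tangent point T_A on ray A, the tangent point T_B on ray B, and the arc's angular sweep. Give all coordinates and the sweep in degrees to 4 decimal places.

center=(11.8218,-23.7026) T_A=(-1.3163,-23.8645) T_B=(10.3195,-10.6497) sweep=84.1406

bisector direction at 318.6358° = (0.750524,-0.660843)
center distance |VC| = r/sin(θ/2) = 13.139031/sin(47.9297°) = 17.699878
C = V + |VC|·bis = (11.8218,-23.7026)
T_A = V + ((C−V)·d_A)·d_A = V + 11.8597·d_A = (-1.3163,-23.8645)
T_B = V + ((C−V)·d_B)·d_B = V + 11.8597·d_B = (10.3195,-10.6497)
sweep = 180° − θ = 84.1406°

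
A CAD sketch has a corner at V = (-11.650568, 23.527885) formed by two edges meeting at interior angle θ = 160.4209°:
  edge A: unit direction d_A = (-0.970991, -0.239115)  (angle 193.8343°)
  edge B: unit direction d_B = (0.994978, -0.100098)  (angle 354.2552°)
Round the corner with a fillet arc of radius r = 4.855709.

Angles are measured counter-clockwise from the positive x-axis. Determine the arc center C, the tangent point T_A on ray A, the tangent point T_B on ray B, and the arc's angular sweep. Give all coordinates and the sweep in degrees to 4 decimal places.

bisector direction at 274.0448° = (0.070536,-0.997509)
center distance |VC| = r/sin(θ/2) = 4.855709/sin(80.2104°) = 4.927458
C = V + |VC|·bis = (-11.3030,18.6127)
T_A = V + ((C−V)·d_A)·d_A = V + 0.8378·d_A = (-12.4641,23.3276)
T_B = V + ((C−V)·d_B)·d_B = V + 0.8378·d_B = (-10.8170,23.4440)
sweep = 180° − θ = 19.5791°

center=(-11.3030,18.6127) T_A=(-12.4641,23.3276) T_B=(-10.8170,23.4440) sweep=19.5791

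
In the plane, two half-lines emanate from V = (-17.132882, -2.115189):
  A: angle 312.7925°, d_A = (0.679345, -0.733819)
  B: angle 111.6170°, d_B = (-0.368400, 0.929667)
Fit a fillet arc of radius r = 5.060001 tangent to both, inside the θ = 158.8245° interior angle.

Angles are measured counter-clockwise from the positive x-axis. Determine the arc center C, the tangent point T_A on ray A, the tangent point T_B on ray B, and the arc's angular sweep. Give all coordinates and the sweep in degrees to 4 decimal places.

center=(-12.7772,0.6282) T_A=(-16.4903,-2.8093) T_B=(-17.4813,-1.2359) sweep=21.1755

bisector direction at 32.2048° = (0.846149,0.532946)
center distance |VC| = r/sin(θ/2) = 5.060001/sin(79.4123°) = 5.147641
C = V + |VC|·bis = (-12.7772,0.6282)
T_A = V + ((C−V)·d_A)·d_A = V + 0.9458·d_A = (-16.4903,-2.8093)
T_B = V + ((C−V)·d_B)·d_B = V + 0.9458·d_B = (-17.4813,-1.2359)
sweep = 180° − θ = 21.1755°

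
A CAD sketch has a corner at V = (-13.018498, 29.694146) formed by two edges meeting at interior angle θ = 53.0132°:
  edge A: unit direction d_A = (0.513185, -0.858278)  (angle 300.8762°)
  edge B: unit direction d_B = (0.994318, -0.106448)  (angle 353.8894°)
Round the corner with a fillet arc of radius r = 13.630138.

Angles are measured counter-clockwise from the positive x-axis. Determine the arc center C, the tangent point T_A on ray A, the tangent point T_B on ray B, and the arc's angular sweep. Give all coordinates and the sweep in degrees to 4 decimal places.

bisector direction at 327.3828° = (0.842291,-0.539024)
center distance |VC| = r/sin(θ/2) = 13.630138/sin(26.5066°) = 30.540243
C = V + |VC|·bis = (12.7053,13.2322)
T_A = V + ((C−V)·d_A)·d_A = V + 27.3299·d_A = (1.0068,6.2375)
T_B = V + ((C−V)·d_B)·d_B = V + 27.3299·d_B = (14.1562,26.7849)
sweep = 180° − θ = 126.9868°

center=(12.7053,13.2322) T_A=(1.0068,6.2375) T_B=(14.1562,26.7849) sweep=126.9868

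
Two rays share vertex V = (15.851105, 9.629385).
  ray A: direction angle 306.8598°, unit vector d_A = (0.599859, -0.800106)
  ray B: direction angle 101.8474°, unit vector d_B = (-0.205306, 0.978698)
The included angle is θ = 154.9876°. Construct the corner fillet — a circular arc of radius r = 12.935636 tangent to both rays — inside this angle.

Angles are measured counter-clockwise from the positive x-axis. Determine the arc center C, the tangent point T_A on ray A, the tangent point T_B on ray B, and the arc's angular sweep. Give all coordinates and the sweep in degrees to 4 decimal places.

bisector direction at 24.3536° = (0.911018,0.412367)
center distance |VC| = r/sin(θ/2) = 12.935636/sin(77.4938°) = 13.250025
C = V + |VC|·bis = (27.9221,15.0933)
T_A = V + ((C−V)·d_A)·d_A = V + 2.8692·d_A = (17.5722,7.3337)
T_B = V + ((C−V)·d_B)·d_B = V + 2.8692·d_B = (15.2620,12.4375)
sweep = 180° − θ = 25.0124°

center=(27.9221,15.0933) T_A=(17.5722,7.3337) T_B=(15.2620,12.4375) sweep=25.0124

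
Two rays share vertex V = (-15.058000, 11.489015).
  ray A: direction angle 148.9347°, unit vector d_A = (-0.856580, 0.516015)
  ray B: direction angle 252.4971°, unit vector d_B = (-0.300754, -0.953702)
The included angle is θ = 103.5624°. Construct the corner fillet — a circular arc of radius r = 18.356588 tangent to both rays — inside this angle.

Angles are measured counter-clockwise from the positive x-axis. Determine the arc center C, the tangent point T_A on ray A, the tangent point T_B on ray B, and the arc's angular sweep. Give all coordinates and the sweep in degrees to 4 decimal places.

center=(-36.9121,3.2241) T_A=(-27.4398,18.9480) T_B=(-19.4054,-2.2967) sweep=76.4376

bisector direction at 200.7159° = (-0.935346,-0.353734)
center distance |VC| = r/sin(θ/2) = 18.356588/sin(51.7812°) = 23.364725
C = V + |VC|·bis = (-36.9121,3.2241)
T_A = V + ((C−V)·d_A)·d_A = V + 14.4550·d_A = (-27.4398,18.9480)
T_B = V + ((C−V)·d_B)·d_B = V + 14.4550·d_B = (-19.4054,-2.2967)
sweep = 180° − θ = 76.4376°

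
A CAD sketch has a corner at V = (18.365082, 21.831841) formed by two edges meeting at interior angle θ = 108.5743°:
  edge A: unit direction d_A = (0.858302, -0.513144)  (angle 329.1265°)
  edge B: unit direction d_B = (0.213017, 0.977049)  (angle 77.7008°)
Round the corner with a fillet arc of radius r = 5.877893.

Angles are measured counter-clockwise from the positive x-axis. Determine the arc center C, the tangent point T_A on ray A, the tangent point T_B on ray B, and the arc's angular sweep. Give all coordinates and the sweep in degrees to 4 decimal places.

bisector direction at 23.4137° = (0.917660,0.397367)
center distance |VC| = r/sin(θ/2) = 5.877893/sin(54.2871°) = 7.239207
C = V + |VC|·bis = (25.0082,24.7085)
T_A = V + ((C−V)·d_A)·d_A = V + 4.2257·d_A = (21.9920,19.6635)
T_B = V + ((C−V)·d_B)·d_B = V + 4.2257·d_B = (19.2652,25.9605)
sweep = 180° − θ = 71.4257°

center=(25.0082,24.7085) T_A=(21.9920,19.6635) T_B=(19.2652,25.9605) sweep=71.4257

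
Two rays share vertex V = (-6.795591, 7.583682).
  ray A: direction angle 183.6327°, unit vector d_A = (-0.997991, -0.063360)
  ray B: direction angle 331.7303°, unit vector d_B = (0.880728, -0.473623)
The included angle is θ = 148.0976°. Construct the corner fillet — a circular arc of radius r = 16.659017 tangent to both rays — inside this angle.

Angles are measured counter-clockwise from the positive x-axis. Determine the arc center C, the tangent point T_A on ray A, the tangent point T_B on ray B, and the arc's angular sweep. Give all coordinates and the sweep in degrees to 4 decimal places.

bisector direction at 257.6815° = (-0.213346,-0.976977)
center distance |VC| = r/sin(θ/2) = 16.659017/sin(74.0488°) = 17.326141
C = V + |VC|·bis = (-10.4921,-9.3436)
T_A = V + ((C−V)·d_A)·d_A = V + 4.7615·d_A = (-11.5476,7.2820)
T_B = V + ((C−V)·d_B)·d_B = V + 4.7615·d_B = (-2.6020,5.3285)
sweep = 180° − θ = 31.9024°

center=(-10.4921,-9.3436) T_A=(-11.5476,7.2820) T_B=(-2.6020,5.3285) sweep=31.9024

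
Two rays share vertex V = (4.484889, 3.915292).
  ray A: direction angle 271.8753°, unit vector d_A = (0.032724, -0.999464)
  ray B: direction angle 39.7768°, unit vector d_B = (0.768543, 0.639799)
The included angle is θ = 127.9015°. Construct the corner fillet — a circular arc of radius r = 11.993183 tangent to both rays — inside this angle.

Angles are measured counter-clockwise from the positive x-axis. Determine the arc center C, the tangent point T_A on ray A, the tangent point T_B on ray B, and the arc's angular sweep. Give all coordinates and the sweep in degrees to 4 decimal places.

bisector direction at 335.8260° = (0.912306,-0.409508)
center distance |VC| = r/sin(θ/2) = 11.993183/sin(63.9507°) = 13.349240
C = V + |VC|·bis = (16.6635,-1.5513)
T_A = V + ((C−V)·d_A)·d_A = V + 5.8622·d_A = (4.6767,-1.9438)
T_B = V + ((C−V)·d_B)·d_B = V + 5.8622·d_B = (8.9903,7.6659)
sweep = 180° − θ = 52.0985°

center=(16.6635,-1.5513) T_A=(4.6767,-1.9438) T_B=(8.9903,7.6659) sweep=52.0985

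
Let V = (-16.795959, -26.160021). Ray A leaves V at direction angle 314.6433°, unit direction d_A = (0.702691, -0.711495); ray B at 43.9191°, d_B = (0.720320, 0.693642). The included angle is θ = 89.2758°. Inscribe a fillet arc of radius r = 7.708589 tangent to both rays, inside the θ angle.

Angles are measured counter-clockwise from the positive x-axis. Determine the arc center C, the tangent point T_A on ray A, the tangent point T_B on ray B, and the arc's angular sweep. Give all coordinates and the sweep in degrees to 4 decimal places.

bisector direction at 359.2812° = (0.999921,-0.012545)
center distance |VC| = r/sin(θ/2) = 7.708589/sin(44.6379°) = 10.971146
C = V + |VC|·bis = (-5.8257,-26.2977)
T_A = V + ((C−V)·d_A)·d_A = V + 7.8066·d_A = (-11.3103,-31.7144)
T_B = V + ((C−V)·d_B)·d_B = V + 7.8066·d_B = (-11.1727,-20.7450)
sweep = 180° − θ = 90.7242°

center=(-5.8257,-26.2977) T_A=(-11.3103,-31.7144) T_B=(-11.1727,-20.7450) sweep=90.7242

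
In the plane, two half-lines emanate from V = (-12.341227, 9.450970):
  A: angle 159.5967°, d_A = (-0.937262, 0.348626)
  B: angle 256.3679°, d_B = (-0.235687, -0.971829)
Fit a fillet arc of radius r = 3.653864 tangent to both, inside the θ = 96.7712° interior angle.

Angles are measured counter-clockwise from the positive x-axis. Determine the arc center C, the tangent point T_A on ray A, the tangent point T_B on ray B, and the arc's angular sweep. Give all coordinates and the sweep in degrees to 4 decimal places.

bisector direction at 207.9823° = (-0.883093,-0.469199)
center distance |VC| = r/sin(θ/2) = 3.653864/sin(48.3856°) = 4.887255
C = V + |VC|·bis = (-16.6571,7.1579)
T_A = V + ((C−V)·d_A)·d_A = V + 3.2457·d_A = (-15.3833,10.5825)
T_B = V + ((C−V)·d_B)·d_B = V + 3.2457·d_B = (-13.1062,6.2967)
sweep = 180° − θ = 83.2288°

center=(-16.6571,7.1579) T_A=(-15.3833,10.5825) T_B=(-13.1062,6.2967) sweep=83.2288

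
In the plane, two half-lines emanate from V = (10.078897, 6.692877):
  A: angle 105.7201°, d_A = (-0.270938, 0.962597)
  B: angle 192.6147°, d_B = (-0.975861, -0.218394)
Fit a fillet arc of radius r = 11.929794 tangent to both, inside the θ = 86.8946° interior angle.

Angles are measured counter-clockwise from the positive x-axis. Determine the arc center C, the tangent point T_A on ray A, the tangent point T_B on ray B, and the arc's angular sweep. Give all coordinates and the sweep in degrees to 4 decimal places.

center=(-4.8170,15.5841) T_A=(6.6666,18.8164) T_B=(-2.2116,3.9423) sweep=93.1054

bisector direction at 149.1674° = (-0.858668,0.512532)
center distance |VC| = r/sin(θ/2) = 11.929794/sin(43.4473°) = 17.347707
C = V + |VC|·bis = (-4.8170,15.5841)
T_A = V + ((C−V)·d_A)·d_A = V + 12.5946·d_A = (6.6666,18.8164)
T_B = V + ((C−V)·d_B)·d_B = V + 12.5946·d_B = (-2.2116,3.9423)
sweep = 180° − θ = 93.1054°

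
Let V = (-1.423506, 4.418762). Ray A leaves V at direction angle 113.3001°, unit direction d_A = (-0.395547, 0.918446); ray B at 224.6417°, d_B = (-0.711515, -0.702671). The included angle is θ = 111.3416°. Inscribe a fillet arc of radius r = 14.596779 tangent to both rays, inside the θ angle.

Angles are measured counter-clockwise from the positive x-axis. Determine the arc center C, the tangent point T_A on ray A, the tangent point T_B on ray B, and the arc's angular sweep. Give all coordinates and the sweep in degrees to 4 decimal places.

center=(-18.7727,7.8003) T_A=(-5.3664,13.5740) T_B=(-8.5160,-2.5856) sweep=68.6584

bisector direction at 168.9709° = (-0.981530,0.191308)
center distance |VC| = r/sin(θ/2) = 14.596779/sin(55.6708°) = 17.675690
C = V + |VC|·bis = (-18.7727,7.8003)
T_A = V + ((C−V)·d_A)·d_A = V + 9.9682·d_A = (-5.3664,13.5740)
T_B = V + ((C−V)·d_B)·d_B = V + 9.9682·d_B = (-8.5160,-2.5856)
sweep = 180° − θ = 68.6584°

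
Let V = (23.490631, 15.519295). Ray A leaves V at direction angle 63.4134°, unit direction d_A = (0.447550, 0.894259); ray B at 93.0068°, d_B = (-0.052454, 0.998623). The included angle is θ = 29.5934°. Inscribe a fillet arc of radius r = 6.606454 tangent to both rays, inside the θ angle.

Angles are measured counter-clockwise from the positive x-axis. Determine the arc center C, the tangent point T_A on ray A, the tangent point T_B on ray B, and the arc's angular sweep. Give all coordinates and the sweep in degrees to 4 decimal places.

bisector direction at 78.2101° = (0.204323,0.978903)
center distance |VC| = r/sin(θ/2) = 6.606454/sin(14.7967°) = 25.868092
C = V + |VC|·bis = (28.7761,40.8417)
T_A = V + ((C−V)·d_A)·d_A = V + 25.0103·d_A = (34.6840,37.8849)
T_B = V + ((C−V)·d_B)·d_B = V + 25.0103·d_B = (22.1787,40.4951)
sweep = 180° − θ = 150.4066°

center=(28.7761,40.8417) T_A=(34.6840,37.8849) T_B=(22.1787,40.4951) sweep=150.4066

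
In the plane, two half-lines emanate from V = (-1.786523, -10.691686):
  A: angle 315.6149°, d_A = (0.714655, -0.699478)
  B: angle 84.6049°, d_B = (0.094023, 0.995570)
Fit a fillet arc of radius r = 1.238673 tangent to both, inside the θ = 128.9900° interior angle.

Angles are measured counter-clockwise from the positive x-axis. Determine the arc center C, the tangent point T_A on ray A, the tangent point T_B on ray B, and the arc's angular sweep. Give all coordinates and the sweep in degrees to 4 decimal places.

center=(-0.4978,-10.2198) T_A=(-1.3642,-11.1050) T_B=(-1.7310,-10.1034) sweep=51.0100

bisector direction at 20.1099° = (0.939035,0.343822)
center distance |VC| = r/sin(θ/2) = 1.238673/sin(64.4950°) = 1.372418
C = V + |VC|·bis = (-0.4978,-10.2198)
T_A = V + ((C−V)·d_A)·d_A = V + 0.5909·d_A = (-1.3642,-11.1050)
T_B = V + ((C−V)·d_B)·d_B = V + 0.5909·d_B = (-1.7310,-10.1034)
sweep = 180° − θ = 51.0100°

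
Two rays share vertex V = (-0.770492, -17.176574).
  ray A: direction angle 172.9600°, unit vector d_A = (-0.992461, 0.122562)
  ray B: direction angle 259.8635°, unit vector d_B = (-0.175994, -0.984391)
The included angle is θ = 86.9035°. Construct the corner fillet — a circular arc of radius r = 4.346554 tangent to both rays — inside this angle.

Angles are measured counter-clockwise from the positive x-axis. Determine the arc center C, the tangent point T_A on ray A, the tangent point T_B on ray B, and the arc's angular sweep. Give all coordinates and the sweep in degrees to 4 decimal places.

center=(-5.8567,-20.9280) T_A=(-5.3239,-16.6143) T_B=(-1.5780,-21.6930) sweep=93.0965

bisector direction at 216.4117° = (-0.804772,-0.593584)
center distance |VC| = r/sin(θ/2) = 4.346554/sin(43.4517°) = 6.320022
C = V + |VC|·bis = (-5.8567,-20.9280)
T_A = V + ((C−V)·d_A)·d_A = V + 4.5880·d_A = (-5.3239,-16.6143)
T_B = V + ((C−V)·d_B)·d_B = V + 4.5880·d_B = (-1.5780,-21.6930)
sweep = 180° − θ = 93.0965°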